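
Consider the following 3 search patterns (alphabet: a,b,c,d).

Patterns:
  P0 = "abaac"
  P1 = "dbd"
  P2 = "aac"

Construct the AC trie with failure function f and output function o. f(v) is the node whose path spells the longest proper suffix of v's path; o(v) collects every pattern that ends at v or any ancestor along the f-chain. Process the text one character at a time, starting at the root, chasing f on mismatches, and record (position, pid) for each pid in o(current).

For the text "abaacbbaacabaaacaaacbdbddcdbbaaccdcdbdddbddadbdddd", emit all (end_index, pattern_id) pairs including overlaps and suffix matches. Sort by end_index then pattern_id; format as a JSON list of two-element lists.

Construct AC machine:
Trie nodes:
  0='ε' goto a→1 d→6
  1='a' goto a→9 b→2
  2='ab' goto a→3
  3='aba' goto a→4
  4='abaa' goto c→5
  5='abaac' goto ·  [P0 ends]
  6='d' goto b→7
  7='db' goto d→8
  8='dbd' goto ·  [P1 ends]
  9='aa' goto c→10
  10='aac' goto ·  [P2 ends]

BFS fail/out derivation:
  n1('a'): parent n0 fail=0; on 'a' 0 → fail=0;  out ∅∪∅=∅
  n6('d'): parent n0 fail=0; on 'd' 0 → fail=0;  out ∅∪∅=∅
  n2('ab'): parent n1 fail=0; on 'b' 0 → fail=0;  out ∅∪∅=∅
  n7('db'): parent n6 fail=0; on 'b' 0 → fail=0;  out ∅∪∅=∅
  n9('aa'): parent n1 fail=0; on 'a' 0 → fail=1;  out ∅∪∅=∅
  n3('aba'): parent n2 fail=0; on 'a' 0 → fail=1;  out ∅∪∅=∅
  n8('dbd'): parent n7 fail=0; on 'd' 0 → fail=6;  out {1}∪∅={1}
  n10('aac'): parent n9 fail=1; on 'c' 1→0 → fail=0;  out {2}∪∅={2}
  n4('abaa'): parent n3 fail=1; on 'a' 1 → fail=9;  out ∅∪∅=∅
  n5('abaac'): parent n4 fail=9; on 'c' 9 → fail=10;  out {0}∪{2}={0,2}

Run:
pos 0 'a': at 1
pos 1 'b': at 2
pos 2 'a': at 3
pos 3 'a': at 4
pos 4 'c': at 5  → match P0@[0:4],P2@[2:4]
pos 5 'b': at 0 (fail-walked)
pos 6 'b': at 0
pos 7 'a': at 1
pos 8 'a': at 9
pos 9 'c': at 10  → match P2@[7:9]
pos 10 'a': at 1 (fail-walked)
pos 11 'b': at 2
pos 12 'a': at 3
pos 13 'a': at 4
pos 14 'a': at 9 (fail-walked)
pos 15 'c': at 10  → match P2@[13:15]
pos 16 'a': at 1 (fail-walked)
pos 17 'a': at 9
pos 18 'a': at 9 (fail-walked)
pos 19 'c': at 10  → match P2@[17:19]
pos 20 'b': at 0 (fail-walked)
pos 21 'd': at 6
pos 22 'b': at 7
pos 23 'd': at 8  → match P1@[21:23]
pos 24 'd': at 6 (fail-walked)
pos 25 'c': at 0 (fail-walked)
pos 26 'd': at 6
pos 27 'b': at 7
pos 28 'b': at 0 (fail-walked)
pos 29 'a': at 1
pos 30 'a': at 9
pos 31 'c': at 10  → match P2@[29:31]
pos 32 'c': at 0 (fail-walked)
pos 33 'd': at 6
pos 34 'c': at 0 (fail-walked)
pos 35 'd': at 6
pos 36 'b': at 7
pos 37 'd': at 8  → match P1@[35:37]
pos 38 'd': at 6 (fail-walked)
pos 39 'd': at 6 (fail-walked)
pos 40 'b': at 7
pos 41 'd': at 8  → match P1@[39:41]
pos 42 'd': at 6 (fail-walked)
pos 43 'a': at 1 (fail-walked)
pos 44 'd': at 6 (fail-walked)
pos 45 'b': at 7
pos 46 'd': at 8  → match P1@[44:46]
pos 47 'd': at 6 (fail-walked)
pos 48 'd': at 6 (fail-walked)
pos 49 'd': at 6 (fail-walked)

Result: [[4,0],[4,2],[9,2],[15,2],[19,2],[23,1],[31,2],[37,1],[41,1],[46,1]]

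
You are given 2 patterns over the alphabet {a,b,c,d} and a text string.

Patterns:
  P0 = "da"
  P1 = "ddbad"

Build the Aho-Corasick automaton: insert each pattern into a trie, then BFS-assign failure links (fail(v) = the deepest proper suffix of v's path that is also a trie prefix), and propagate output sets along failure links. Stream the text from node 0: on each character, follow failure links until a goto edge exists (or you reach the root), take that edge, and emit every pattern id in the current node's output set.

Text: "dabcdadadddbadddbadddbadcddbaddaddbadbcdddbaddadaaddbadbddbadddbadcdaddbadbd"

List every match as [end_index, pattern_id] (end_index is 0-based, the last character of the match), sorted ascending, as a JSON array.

Build automaton:
Trie nodes:
  n0 'ε': d→1
  n1 'd': a→2 d→3
  n2 'da': ·  ←P0
  n3 'dd': b→4
  n4 'ddb': a→5
  n5 'ddba': d→6
  n6 'ddbad': ·  ←P1

Failure links (BFS by depth):
  fail(1) 'd': from fail(0)=0 chase 'd': 0 ⇒ 0;  out=∅∪out(0)=∅
  fail(2) 'da': from fail(1)=0 chase 'a': 0 ⇒ 0;  out={0}∪out(0)={0}
  fail(3) 'dd': from fail(1)=0 chase 'd': 0 ⇒ 1;  out=∅∪out(1)=∅
  fail(4) 'ddb': from fail(3)=1 chase 'b': 1→0 ⇒ 0;  out=∅∪out(0)=∅
  fail(5) 'ddba': from fail(4)=0 chase 'a': 0 ⇒ 0;  out=∅∪out(0)=∅
  fail(6) 'ddbad': from fail(5)=0 chase 'd': 0 ⇒ 1;  out={1}∪out(1)={1}

Text stream:
i=0 'd': node 0→1
i=1 'a': node 1→2  ** P0@[0:1]
i=2 'b': node 2→0 (via fail)
i=3 'c': node 0→0
i=4 'd': node 0→1
i=5 'a': node 1→2  ** P0@[4:5]
i=6 'd': node 2→1 (via fail)
i=7 'a': node 1→2  ** P0@[6:7]
i=8 'd': node 2→1 (via fail)
i=9 'd': node 1→3
i=10 'd': node 3→3 (via fail)
i=11 'b': node 3→4
i=12 'a': node 4→5
i=13 'd': node 5→6  ** P1@[9:13]
i=14 'd': node 6→3 (via fail)
i=15 'd': node 3→3 (via fail)
i=16 'b': node 3→4
i=17 'a': node 4→5
i=18 'd': node 5→6  ** P1@[14:18]
i=19 'd': node 6→3 (via fail)
i=20 'd': node 3→3 (via fail)
i=21 'b': node 3→4
i=22 'a': node 4→5
i=23 'd': node 5→6  ** P1@[19:23]
i=24 'c': node 6→0 (via fail)
i=25 'd': node 0→1
i=26 'd': node 1→3
i=27 'b': node 3→4
i=28 'a': node 4→5
i=29 'd': node 5→6  ** P1@[25:29]
i=30 'd': node 6→3 (via fail)
i=31 'a': node 3→2 (via fail)  ** P0@[30:31]
i=32 'd': node 2→1 (via fail)
i=33 'd': node 1→3
i=34 'b': node 3→4
i=35 'a': node 4→5
i=36 'd': node 5→6  ** P1@[32:36]
i=37 'b': node 6→0 (via fail)
i=38 'c': node 0→0
i=39 'd': node 0→1
i=40 'd': node 1→3
i=41 'd': node 3→3 (via fail)
i=42 'b': node 3→4
i=43 'a': node 4→5
i=44 'd': node 5→6  ** P1@[40:44]
i=45 'd': node 6→3 (via fail)
i=46 'a': node 3→2 (via fail)  ** P0@[45:46]
i=47 'd': node 2→1 (via fail)
i=48 'a': node 1→2  ** P0@[47:48]
i=49 'a': node 2→0 (via fail)
i=50 'd': node 0→1
i=51 'd': node 1→3
i=52 'b': node 3→4
i=53 'a': node 4→5
i=54 'd': node 5→6  ** P1@[50:54]
i=55 'b': node 6→0 (via fail)
i=56 'd': node 0→1
i=57 'd': node 1→3
i=58 'b': node 3→4
i=59 'a': node 4→5
i=60 'd': node 5→6  ** P1@[56:60]
i=61 'd': node 6→3 (via fail)
i=62 'd': node 3→3 (via fail)
i=63 'b': node 3→4
i=64 'a': node 4→5
i=65 'd': node 5→6  ** P1@[61:65]
i=66 'c': node 6→0 (via fail)
i=67 'd': node 0→1
i=68 'a': node 1→2  ** P0@[67:68]
i=69 'd': node 2→1 (via fail)
i=70 'd': node 1→3
i=71 'b': node 3→4
i=72 'a': node 4→5
i=73 'd': node 5→6  ** P1@[69:73]
i=74 'b': node 6→0 (via fail)
i=75 'd': node 0→1

All matches (sorted): [[1,0],[5,0],[7,0],[13,1],[18,1],[23,1],[29,1],[31,0],[36,1],[44,1],[46,0],[48,0],[54,1],[60,1],[65,1],[68,0],[73,1]]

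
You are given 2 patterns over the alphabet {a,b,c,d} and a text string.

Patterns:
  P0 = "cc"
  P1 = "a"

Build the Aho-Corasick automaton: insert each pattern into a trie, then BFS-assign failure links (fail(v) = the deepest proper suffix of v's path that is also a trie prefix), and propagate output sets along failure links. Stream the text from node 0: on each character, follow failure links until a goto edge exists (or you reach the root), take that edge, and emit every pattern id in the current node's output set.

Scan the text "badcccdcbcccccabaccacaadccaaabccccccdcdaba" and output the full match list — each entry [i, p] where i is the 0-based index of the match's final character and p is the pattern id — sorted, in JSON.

Construct AC machine:
Trie nodes:
  n0 'ε': a→3 c→1
  n1 'c': c→2
  n2 'cc': ·  [P0 ends]
  n3 'a': ·  [P1 ends]

Failure links (BFS by depth):
  n1('c'): parent n0 fail=0; on 'c' 0 → fail=0;  out ∅∪∅=∅
  n3('a'): parent n0 fail=0; on 'a' 0 → fail=0;  out {1}∪∅={1}
  n2('cc'): parent n1 fail=0; on 'c' 0 → fail=1;  out {0}∪∅={0}

Scan:
[0] read 'b'  n0⇒n0
[1] read 'a'  n0⇒n3  ** P1@[1:1]
[2] read 'd'  n3⇒n0 (via fail)
[3] read 'c'  n0⇒n1
[4] read 'c'  n1⇒n2  ** P0@[3:4]
[5] read 'c'  n2⇒n2 (via fail)  ** P0@[4:5]
[6] read 'd'  n2⇒n0 (via fail)
[7] read 'c'  n0⇒n1
[8] read 'b'  n1⇒n0 (via fail)
[9] read 'c'  n0⇒n1
[10] read 'c'  n1⇒n2  ** P0@[9:10]
[11] read 'c'  n2⇒n2 (via fail)  ** P0@[10:11]
[12] read 'c'  n2⇒n2 (via fail)  ** P0@[11:12]
[13] read 'c'  n2⇒n2 (via fail)  ** P0@[12:13]
[14] read 'a'  n2⇒n3 (via fail)  ** P1@[14:14]
[15] read 'b'  n3⇒n0 (via fail)
[16] read 'a'  n0⇒n3  ** P1@[16:16]
[17] read 'c'  n3⇒n1 (via fail)
[18] read 'c'  n1⇒n2  ** P0@[17:18]
[19] read 'a'  n2⇒n3 (via fail)  ** P1@[19:19]
[20] read 'c'  n3⇒n1 (via fail)
[21] read 'a'  n1⇒n3 (via fail)  ** P1@[21:21]
[22] read 'a'  n3⇒n3 (via fail)  ** P1@[22:22]
[23] read 'd'  n3⇒n0 (via fail)
[24] read 'c'  n0⇒n1
[25] read 'c'  n1⇒n2  ** P0@[24:25]
[26] read 'a'  n2⇒n3 (via fail)  ** P1@[26:26]
[27] read 'a'  n3⇒n3 (via fail)  ** P1@[27:27]
[28] read 'a'  n3⇒n3 (via fail)  ** P1@[28:28]
[29] read 'b'  n3⇒n0 (via fail)
[30] read 'c'  n0⇒n1
[31] read 'c'  n1⇒n2  ** P0@[30:31]
[32] read 'c'  n2⇒n2 (via fail)  ** P0@[31:32]
[33] read 'c'  n2⇒n2 (via fail)  ** P0@[32:33]
[34] read 'c'  n2⇒n2 (via fail)  ** P0@[33:34]
[35] read 'c'  n2⇒n2 (via fail)  ** P0@[34:35]
[36] read 'd'  n2⇒n0 (via fail)
[37] read 'c'  n0⇒n1
[38] read 'd'  n1⇒n0 (via fail)
[39] read 'a'  n0⇒n3  ** P1@[39:39]
[40] read 'b'  n3⇒n0 (via fail)
[41] read 'a'  n0⇒n3  ** P1@[41:41]

Result: [[1,1],[4,0],[5,0],[10,0],[11,0],[12,0],[13,0],[14,1],[16,1],[18,0],[19,1],[21,1],[22,1],[25,0],[26,1],[27,1],[28,1],[31,0],[32,0],[33,0],[34,0],[35,0],[39,1],[41,1]]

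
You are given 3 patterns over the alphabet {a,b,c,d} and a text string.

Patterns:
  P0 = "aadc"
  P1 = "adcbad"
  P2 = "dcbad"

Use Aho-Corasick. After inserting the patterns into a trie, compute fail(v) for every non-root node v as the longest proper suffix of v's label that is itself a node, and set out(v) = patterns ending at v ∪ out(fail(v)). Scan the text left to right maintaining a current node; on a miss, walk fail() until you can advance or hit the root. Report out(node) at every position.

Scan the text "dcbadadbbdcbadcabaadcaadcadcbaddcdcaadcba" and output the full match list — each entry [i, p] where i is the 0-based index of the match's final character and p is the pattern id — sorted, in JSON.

Construct AC machine:
Trie nodes:
  0='ε' goto a→1 d→10
  1='a' goto a→2 d→5
  2='aa' goto d→3
  3='aad' goto c→4
  4='aadc' goto ·  [P0 ends]
  5='ad' goto c→6
  6='adc' goto b→7
  7='adcb' goto a→8
  8='adcba' goto d→9
  9='adcbad' goto ·  [P1 ends]
  10='d' goto c→11
  11='dc' goto b→12
  12='dcb' goto a→13
  13='dcba' goto d→14
  14='dcbad' goto ·  [P2 ends]

Failure links (BFS by depth):
  fail(1) 'a': from fail(0)=0 chase 'a': 0 ⇒ 0;  out=∅∪out(0)=∅
  fail(10) 'd': from fail(0)=0 chase 'd': 0 ⇒ 0;  out=∅∪out(0)=∅
  fail(2) 'aa': from fail(1)=0 chase 'a': 0 ⇒ 1;  out=∅∪out(1)=∅
  fail(5) 'ad': from fail(1)=0 chase 'd': 0 ⇒ 10;  out=∅∪out(10)=∅
  fail(11) 'dc': from fail(10)=0 chase 'c': 0 ⇒ 0;  out=∅∪out(0)=∅
  fail(3) 'aad': from fail(2)=1 chase 'd': 1 ⇒ 5;  out=∅∪out(5)=∅
  fail(6) 'adc': from fail(5)=10 chase 'c': 10 ⇒ 11;  out=∅∪out(11)=∅
  fail(12) 'dcb': from fail(11)=0 chase 'b': 0 ⇒ 0;  out=∅∪out(0)=∅
  fail(4) 'aadc': from fail(3)=5 chase 'c': 5 ⇒ 6;  out={0}∪out(6)={0}
  fail(7) 'adcb': from fail(6)=11 chase 'b': 11 ⇒ 12;  out=∅∪out(12)=∅
  fail(13) 'dcba': from fail(12)=0 chase 'a': 0 ⇒ 1;  out=∅∪out(1)=∅
  fail(8) 'adcba': from fail(7)=12 chase 'a': 12 ⇒ 13;  out=∅∪out(13)=∅
  fail(14) 'dcbad': from fail(13)=1 chase 'd': 1 ⇒ 5;  out={2}∪out(5)={2}
  fail(9) 'adcbad': from fail(8)=13 chase 'd': 13 ⇒ 14;  out={1}∪out(14)={1,2}

Scan:
i=0 'd': node 0→10
i=1 'c': node 10→11
i=2 'b': node 11→12
i=3 'a': node 12→13
i=4 'd': node 13→14  emit P2@[0:4]
i=5 'a': node 14→1 (via fail)
i=6 'd': node 1→5
i=7 'b': node 5→0 (via fail)
i=8 'b': node 0→0
i=9 'd': node 0→10
i=10 'c': node 10→11
i=11 'b': node 11→12
i=12 'a': node 12→13
i=13 'd': node 13→14  emit P2@[9:13]
i=14 'c': node 14→6 (via fail)
i=15 'a': node 6→1 (via fail)
i=16 'b': node 1→0 (via fail)
i=17 'a': node 0→1
i=18 'a': node 1→2
i=19 'd': node 2→3
i=20 'c': node 3→4  emit P0@[17:20]
i=21 'a': node 4→1 (via fail)
i=22 'a': node 1→2
i=23 'd': node 2→3
i=24 'c': node 3→4  emit P0@[21:24]
i=25 'a': node 4→1 (via fail)
i=26 'd': node 1→5
i=27 'c': node 5→6
i=28 'b': node 6→7
i=29 'a': node 7→8
i=30 'd': node 8→9  emit P1@[25:30],P2@[26:30]
i=31 'd': node 9→10 (via fail)
i=32 'c': node 10→11
i=33 'd': node 11→10 (via fail)
i=34 'c': node 10→11
i=35 'a': node 11→1 (via fail)
i=36 'a': node 1→2
i=37 'd': node 2→3
i=38 'c': node 3→4  emit P0@[35:38]
i=39 'b': node 4→7 (via fail)
i=40 'a': node 7→8

Result: [[4,2],[13,2],[20,0],[24,0],[30,1],[30,2],[38,0]]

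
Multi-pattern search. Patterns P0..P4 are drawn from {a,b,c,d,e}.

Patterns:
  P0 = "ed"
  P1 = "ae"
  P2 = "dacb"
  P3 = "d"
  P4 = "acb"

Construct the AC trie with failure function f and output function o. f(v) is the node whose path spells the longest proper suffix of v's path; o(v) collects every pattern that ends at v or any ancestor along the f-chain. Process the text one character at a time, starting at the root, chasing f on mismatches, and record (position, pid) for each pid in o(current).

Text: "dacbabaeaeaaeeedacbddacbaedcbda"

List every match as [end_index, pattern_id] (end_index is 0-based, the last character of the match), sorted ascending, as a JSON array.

Construct AC machine:
Trie nodes:
  n0 'ε': a→3 d→5 e→1
  n1 'e': d→2
  n2 'ed': ·  ←P0
  n3 'a': c→9 e→4
  n4 'ae': ·  ←P1
  n5 'd': a→6  ←P3
  n6 'da': c→7
  n7 'dac': b→8
  n8 'dacb': ·  ←P2
  n9 'ac': b→10
  n10 'acb': ·  ←P4

Failure links (BFS by depth):
  fail(1) 'e': from fail(0)=0 chase 'e': 0 ⇒ 0;  out=∅∪out(0)=∅
  fail(3) 'a': from fail(0)=0 chase 'a': 0 ⇒ 0;  out=∅∪out(0)=∅
  fail(5) 'd': from fail(0)=0 chase 'd': 0 ⇒ 0;  out={3}∪out(0)={3}
  fail(2) 'ed': from fail(1)=0 chase 'd': 0 ⇒ 5;  out={0}∪out(5)={0,3}
  fail(4) 'ae': from fail(3)=0 chase 'e': 0 ⇒ 1;  out={1}∪out(1)={1}
  fail(6) 'da': from fail(5)=0 chase 'a': 0 ⇒ 3;  out=∅∪out(3)=∅
  fail(9) 'ac': from fail(3)=0 chase 'c': 0 ⇒ 0;  out=∅∪out(0)=∅
  fail(7) 'dac': from fail(6)=3 chase 'c': 3 ⇒ 9;  out=∅∪out(9)=∅
  fail(10) 'acb': from fail(9)=0 chase 'b': 0 ⇒ 0;  out={4}∪out(0)={4}
  fail(8) 'dacb': from fail(7)=9 chase 'b': 9 ⇒ 10;  out={2}∪out(10)={2,4}

Text stream:
i=0 'd': node 0→5  ** P3@[0:0]
i=1 'a': node 5→6
i=2 'c': node 6→7
i=3 'b': node 7→8  ** P2@[0:3],P4@[1:3]
i=4 'a': node 8→3 (fail-walked)
i=5 'b': node 3→0 (fail-walked)
i=6 'a': node 0→3
i=7 'e': node 3→4  ** P1@[6:7]
i=8 'a': node 4→3 (fail-walked)
i=9 'e': node 3→4  ** P1@[8:9]
i=10 'a': node 4→3 (fail-walked)
i=11 'a': node 3→3 (fail-walked)
i=12 'e': node 3→4  ** P1@[11:12]
i=13 'e': node 4→1 (fail-walked)
i=14 'e': node 1→1 (fail-walked)
i=15 'd': node 1→2  ** P0@[14:15],P3@[15:15]
i=16 'a': node 2→6 (fail-walked)
i=17 'c': node 6→7
i=18 'b': node 7→8  ** P2@[15:18],P4@[16:18]
i=19 'd': node 8→5 (fail-walked)  ** P3@[19:19]
i=20 'd': node 5→5 (fail-walked)  ** P3@[20:20]
i=21 'a': node 5→6
i=22 'c': node 6→7
i=23 'b': node 7→8  ** P2@[20:23],P4@[21:23]
i=24 'a': node 8→3 (fail-walked)
i=25 'e': node 3→4  ** P1@[24:25]
i=26 'd': node 4→2 (fail-walked)  ** P0@[25:26],P3@[26:26]
i=27 'c': node 2→0 (fail-walked)
i=28 'b': node 0→0
i=29 'd': node 0→5  ** P3@[29:29]
i=30 'a': node 5→6

All matches (sorted): [[0,3],[3,2],[3,4],[7,1],[9,1],[12,1],[15,0],[15,3],[18,2],[18,4],[19,3],[20,3],[23,2],[23,4],[25,1],[26,0],[26,3],[29,3]]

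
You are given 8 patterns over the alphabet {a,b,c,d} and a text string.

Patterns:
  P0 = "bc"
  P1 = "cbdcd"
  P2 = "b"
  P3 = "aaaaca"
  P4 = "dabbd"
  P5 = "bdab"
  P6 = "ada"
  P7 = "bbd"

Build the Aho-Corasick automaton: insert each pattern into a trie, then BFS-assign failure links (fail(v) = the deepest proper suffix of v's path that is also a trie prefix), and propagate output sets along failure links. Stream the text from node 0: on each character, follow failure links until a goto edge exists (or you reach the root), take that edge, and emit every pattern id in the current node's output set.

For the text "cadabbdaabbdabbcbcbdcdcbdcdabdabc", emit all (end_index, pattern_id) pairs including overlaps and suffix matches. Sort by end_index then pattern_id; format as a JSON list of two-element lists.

Build:
Trie (insert patterns):
  n0 'ε': a→8 b→1 c→3 d→14
  n1 'b': b→24 c→2 d→19  [P2 ends]
  n2 'bc': ·  [P0 ends]
  n3 'c': b→4
  n4 'cb': d→5
  n5 'cbd': c→6
  n6 'cbdc': d→7
  n7 'cbdcd': ·  [P1 ends]
  n8 'a': a→9 d→22
  n9 'aa': a→10
  n10 'aaa': a→11
  n11 'aaaa': c→12
  n12 'aaaac': a→13
  n13 'aaaaca': ·  [P3 ends]
  n14 'd': a→15
  n15 'da': b→16
  n16 'dab': b→17
  n17 'dabb': d→18
  n18 'dabbd': ·  [P4 ends]
  n19 'bd': a→20
  n20 'bda': b→21
  n21 'bdab': ·  [P5 ends]
  n22 'ad': a→23
  n23 'ada': ·  [P6 ends]
  n24 'bb': d→25
  n25 'bbd': ·  [P7 ends]

BFS fail/out derivation:
  n1('b'): parent n0 fail=0; on 'b' 0 → fail=0;  out {2}∪∅={2}
  n3('c'): parent n0 fail=0; on 'c' 0 → fail=0;  out ∅∪∅=∅
  n8('a'): parent n0 fail=0; on 'a' 0 → fail=0;  out ∅∪∅=∅
  n14('d'): parent n0 fail=0; on 'd' 0 → fail=0;  out ∅∪∅=∅
  n2('bc'): parent n1 fail=0; on 'c' 0 → fail=3;  out {0}∪∅={0}
  n4('cb'): parent n3 fail=0; on 'b' 0 → fail=1;  out ∅∪{2}={2}
  n9('aa'): parent n8 fail=0; on 'a' 0 → fail=8;  out ∅∪∅=∅
  n15('da'): parent n14 fail=0; on 'a' 0 → fail=8;  out ∅∪∅=∅
  n19('bd'): parent n1 fail=0; on 'd' 0 → fail=14;  out ∅∪∅=∅
  n22('ad'): parent n8 fail=0; on 'd' 0 → fail=14;  out ∅∪∅=∅
  n24('bb'): parent n1 fail=0; on 'b' 0 → fail=1;  out ∅∪{2}={2}
  n5('cbd'): parent n4 fail=1; on 'd' 1 → fail=19;  out ∅∪∅=∅
  n10('aaa'): parent n9 fail=8; on 'a' 8 → fail=9;  out ∅∪∅=∅
  n16('dab'): parent n15 fail=8; on 'b' 8→0 → fail=1;  out ∅∪{2}={2}
  n20('bda'): parent n19 fail=14; on 'a' 14 → fail=15;  out ∅∪∅=∅
  n23('ada'): parent n22 fail=14; on 'a' 14 → fail=15;  out {6}∪∅={6}
  n25('bbd'): parent n24 fail=1; on 'd' 1 → fail=19;  out {7}∪∅={7}
  n6('cbdc'): parent n5 fail=19; on 'c' 19→14→0 → fail=3;  out ∅∪∅=∅
  n11('aaaa'): parent n10 fail=9; on 'a' 9 → fail=10;  out ∅∪∅=∅
  n17('dabb'): parent n16 fail=1; on 'b' 1 → fail=24;  out ∅∪{2}={2}
  n21('bdab'): parent n20 fail=15; on 'b' 15 → fail=16;  out {5}∪{2}={2,5}
  n7('cbdcd'): parent n6 fail=3; on 'd' 3→0 → fail=14;  out {1}∪∅={1}
  n12('aaaac'): parent n11 fail=10; on 'c' 10→9→8→0 → fail=3;  out ∅∪∅=∅
  n18('dabbd'): parent n17 fail=24; on 'd' 24 → fail=25;  out {4}∪{7}={4,7}
  n13('aaaaca'): parent n12 fail=3; on 'a' 3→0 → fail=8;  out {3}∪∅={3}

Text stream:
[0] read 'c'  n0⇒n3
[1] read 'a'  n3⇒n8 ·f
[2] read 'd'  n8⇒n22
[3] read 'a'  n22⇒n23  ** P6@[1:3]
[4] read 'b'  n23⇒n16 ·f  ** P2@[4:4]
[5] read 'b'  n16⇒n17  ** P2@[5:5]
[6] read 'd'  n17⇒n18  ** P4@[2:6],P7@[4:6]
[7] read 'a'  n18⇒n20 ·f
[8] read 'a'  n20⇒n9 ·f
[9] read 'b'  n9⇒n1 ·f  ** P2@[9:9]
[10] read 'b'  n1⇒n24  ** P2@[10:10]
[11] read 'd'  n24⇒n25  ** P7@[9:11]
[12] read 'a'  n25⇒n20 ·f
[13] read 'b'  n20⇒n21  ** P2@[13:13],P5@[10:13]
[14] read 'b'  n21⇒n17 ·f  ** P2@[14:14]
[15] read 'c'  n17⇒n2 ·f  ** P0@[14:15]
[16] read 'b'  n2⇒n4 ·f  ** P2@[16:16]
[17] read 'c'  n4⇒n2 ·f  ** P0@[16:17]
[18] read 'b'  n2⇒n4 ·f  ** P2@[18:18]
[19] read 'd'  n4⇒n5
[20] read 'c'  n5⇒n6
[21] read 'd'  n6⇒n7  ** P1@[17:21]
[22] read 'c'  n7⇒n3 ·f
[23] read 'b'  n3⇒n4  ** P2@[23:23]
[24] read 'd'  n4⇒n5
[25] read 'c'  n5⇒n6
[26] read 'd'  n6⇒n7  ** P1@[22:26]
[27] read 'a'  n7⇒n15 ·f
[28] read 'b'  n15⇒n16  ** P2@[28:28]
[29] read 'd'  n16⇒n19 ·f
[30] read 'a'  n19⇒n20
[31] read 'b'  n20⇒n21  ** P2@[31:31],P5@[28:31]
[32] read 'c'  n21⇒n2 ·f  ** P0@[31:32]

All matches (sorted): [[3,6],[4,2],[5,2],[6,4],[6,7],[9,2],[10,2],[11,7],[13,2],[13,5],[14,2],[15,0],[16,2],[17,0],[18,2],[21,1],[23,2],[26,1],[28,2],[31,2],[31,5],[32,0]]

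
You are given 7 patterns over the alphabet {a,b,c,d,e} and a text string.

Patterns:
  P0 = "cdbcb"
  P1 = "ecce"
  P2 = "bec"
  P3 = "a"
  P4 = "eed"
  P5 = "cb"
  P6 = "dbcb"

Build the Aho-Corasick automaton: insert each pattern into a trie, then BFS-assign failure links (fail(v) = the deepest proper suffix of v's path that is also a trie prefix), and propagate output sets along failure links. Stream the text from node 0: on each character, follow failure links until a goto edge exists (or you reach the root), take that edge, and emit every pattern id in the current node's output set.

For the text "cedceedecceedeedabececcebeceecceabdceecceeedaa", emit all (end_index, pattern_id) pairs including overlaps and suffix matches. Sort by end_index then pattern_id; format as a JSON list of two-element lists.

Build:
Trie nodes:
  0='ε' goto a→13 b→10 c→1 d→17 e→6
  1='c' goto b→16 d→2
  2='cd' goto b→3
  3='cdb' goto c→4
  4='cdbc' goto b→5
  5='cdbcb' goto ·  [P0 ends]
  6='e' goto c→7 e→14
  7='ec' goto c→8
  8='ecc' goto e→9
  9='ecce' goto ·  [P1 ends]
  10='b' goto e→11
  11='be' goto c→12
  12='bec' goto ·  [P2 ends]
  13='a' goto ·  [P3 ends]
  14='ee' goto d→15
  15='eed' goto ·  [P4 ends]
  16='cb' goto ·  [P5 ends]
  17='d' goto b→18
  18='db' goto c→19
  19='dbc' goto b→20
  20='dbcb' goto ·  [P6 ends]

Failure links (BFS by depth):
  n1('c'): parent n0 fail=0; on 'c' 0 → fail=0;  out ∅∪∅=∅
  n6('e'): parent n0 fail=0; on 'e' 0 → fail=0;  out ∅∪∅=∅
  n10('b'): parent n0 fail=0; on 'b' 0 → fail=0;  out ∅∪∅=∅
  n13('a'): parent n0 fail=0; on 'a' 0 → fail=0;  out {3}∪∅={3}
  n17('d'): parent n0 fail=0; on 'd' 0 → fail=0;  out ∅∪∅=∅
  n2('cd'): parent n1 fail=0; on 'd' 0 → fail=17;  out ∅∪∅=∅
  n7('ec'): parent n6 fail=0; on 'c' 0 → fail=1;  out ∅∪∅=∅
  n11('be'): parent n10 fail=0; on 'e' 0 → fail=6;  out ∅∪∅=∅
  n14('ee'): parent n6 fail=0; on 'e' 0 → fail=6;  out ∅∪∅=∅
  n16('cb'): parent n1 fail=0; on 'b' 0 → fail=10;  out {5}∪∅={5}
  n18('db'): parent n17 fail=0; on 'b' 0 → fail=10;  out ∅∪∅=∅
  n3('cdb'): parent n2 fail=17; on 'b' 17 → fail=18;  out ∅∪∅=∅
  n8('ecc'): parent n7 fail=1; on 'c' 1→0 → fail=1;  out ∅∪∅=∅
  n12('bec'): parent n11 fail=6; on 'c' 6 → fail=7;  out {2}∪∅={2}
  n15('eed'): parent n14 fail=6; on 'd' 6→0 → fail=17;  out {4}∪∅={4}
  n19('dbc'): parent n18 fail=10; on 'c' 10→0 → fail=1;  out ∅∪∅=∅
  n4('cdbc'): parent n3 fail=18; on 'c' 18 → fail=19;  out ∅∪∅=∅
  n9('ecce'): parent n8 fail=1; on 'e' 1→0 → fail=6;  out {1}∪∅={1}
  n20('dbcb'): parent n19 fail=1; on 'b' 1 → fail=16;  out {6}∪{5}={5,6}
  n5('cdbcb'): parent n4 fail=19; on 'b' 19 → fail=20;  out {0}∪{5,6}={0,5,6}

Text stream:
pos 0 'c': at 1
pos 1 'e': at 6 (fail-walked)
pos 2 'd': at 17 (fail-walked)
pos 3 'c': at 1 (fail-walked)
pos 4 'e': at 6 (fail-walked)
pos 5 'e': at 14
pos 6 'd': at 15  ** P4@[4:6]
pos 7 'e': at 6 (fail-walked)
pos 8 'c': at 7
pos 9 'c': at 8
pos 10 'e': at 9  ** P1@[7:10]
pos 11 'e': at 14 (fail-walked)
pos 12 'd': at 15  ** P4@[10:12]
pos 13 'e': at 6 (fail-walked)
pos 14 'e': at 14
pos 15 'd': at 15  ** P4@[13:15]
pos 16 'a': at 13 (fail-walked)  ** P3@[16:16]
pos 17 'b': at 10 (fail-walked)
pos 18 'e': at 11
pos 19 'c': at 12  ** P2@[17:19]
pos 20 'e': at 6 (fail-walked)
pos 21 'c': at 7
pos 22 'c': at 8
pos 23 'e': at 9  ** P1@[20:23]
pos 24 'b': at 10 (fail-walked)
pos 25 'e': at 11
pos 26 'c': at 12  ** P2@[24:26]
pos 27 'e': at 6 (fail-walked)
pos 28 'e': at 14
pos 29 'c': at 7 (fail-walked)
pos 30 'c': at 8
pos 31 'e': at 9  ** P1@[28:31]
pos 32 'a': at 13 (fail-walked)  ** P3@[32:32]
pos 33 'b': at 10 (fail-walked)
pos 34 'd': at 17 (fail-walked)
pos 35 'c': at 1 (fail-walked)
pos 36 'e': at 6 (fail-walked)
pos 37 'e': at 14
pos 38 'c': at 7 (fail-walked)
pos 39 'c': at 8
pos 40 'e': at 9  ** P1@[37:40]
pos 41 'e': at 14 (fail-walked)
pos 42 'e': at 14 (fail-walked)
pos 43 'd': at 15  ** P4@[41:43]
pos 44 'a': at 13 (fail-walked)  ** P3@[44:44]
pos 45 'a': at 13 (fail-walked)  ** P3@[45:45]

All matches (sorted): [[6,4],[10,1],[12,4],[15,4],[16,3],[19,2],[23,1],[26,2],[31,1],[32,3],[40,1],[43,4],[44,3],[45,3]]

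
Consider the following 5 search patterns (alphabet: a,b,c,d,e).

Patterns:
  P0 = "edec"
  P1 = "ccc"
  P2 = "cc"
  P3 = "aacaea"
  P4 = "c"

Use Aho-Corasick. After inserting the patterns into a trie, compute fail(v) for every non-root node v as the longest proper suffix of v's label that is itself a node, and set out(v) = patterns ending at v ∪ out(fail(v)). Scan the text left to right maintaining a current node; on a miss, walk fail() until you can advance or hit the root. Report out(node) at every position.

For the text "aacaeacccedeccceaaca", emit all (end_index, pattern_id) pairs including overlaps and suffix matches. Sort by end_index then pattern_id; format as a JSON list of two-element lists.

Build automaton:
Trie (insert patterns):
  n0 'ε': a→8 c→5 e→1
  n1 'e': d→2
  n2 'ed': e→3
  n3 'ede': c→4
  n4 'edec': ·  ←P0
  n5 'c': c→6  ←P4
  n6 'cc': c→7  ←P2
  n7 'ccc': ·  ←P1
  n8 'a': a→9
  n9 'aa': c→10
  n10 'aac': a→11
  n11 'aaca': e→12
  n12 'aacae': a→13
  n13 'aacaea': ·  ←P3

Failure links (BFS by depth):
  fail(1) 'e': from fail(0)=0 chase 'e': 0 ⇒ 0;  out=∅∪out(0)=∅
  fail(5) 'c': from fail(0)=0 chase 'c': 0 ⇒ 0;  out={4}∪out(0)={4}
  fail(8) 'a': from fail(0)=0 chase 'a': 0 ⇒ 0;  out=∅∪out(0)=∅
  fail(2) 'ed': from fail(1)=0 chase 'd': 0 ⇒ 0;  out=∅∪out(0)=∅
  fail(6) 'cc': from fail(5)=0 chase 'c': 0 ⇒ 5;  out={2}∪out(5)={2,4}
  fail(9) 'aa': from fail(8)=0 chase 'a': 0 ⇒ 8;  out=∅∪out(8)=∅
  fail(3) 'ede': from fail(2)=0 chase 'e': 0 ⇒ 1;  out=∅∪out(1)=∅
  fail(7) 'ccc': from fail(6)=5 chase 'c': 5 ⇒ 6;  out={1}∪out(6)={1,2,4}
  fail(10) 'aac': from fail(9)=8 chase 'c': 8→0 ⇒ 5;  out=∅∪out(5)={4}
  fail(4) 'edec': from fail(3)=1 chase 'c': 1→0 ⇒ 5;  out={0}∪out(5)={0,4}
  fail(11) 'aaca': from fail(10)=5 chase 'a': 5→0 ⇒ 8;  out=∅∪out(8)=∅
  fail(12) 'aacae': from fail(11)=8 chase 'e': 8→0 ⇒ 1;  out=∅∪out(1)=∅
  fail(13) 'aacaea': from fail(12)=1 chase 'a': 1→0 ⇒ 8;  out={3}∪out(8)={3}

Text stream:
[0] read 'a'  n0⇒n8
[1] read 'a'  n8⇒n9
[2] read 'c'  n9⇒n10  → match P4@[2:2]
[3] read 'a'  n10⇒n11
[4] read 'e'  n11⇒n12
[5] read 'a'  n12⇒n13  → match P3@[0:5]
[6] read 'c'  n13⇒n5 ·f  → match P4@[6:6]
[7] read 'c'  n5⇒n6  → match P2@[6:7],P4@[7:7]
[8] read 'c'  n6⇒n7  → match P1@[6:8],P2@[7:8],P4@[8:8]
[9] read 'e'  n7⇒n1 ·f
[10] read 'd'  n1⇒n2
[11] read 'e'  n2⇒n3
[12] read 'c'  n3⇒n4  → match P0@[9:12],P4@[12:12]
[13] read 'c'  n4⇒n6 ·f  → match P2@[12:13],P4@[13:13]
[14] read 'c'  n6⇒n7  → match P1@[12:14],P2@[13:14],P4@[14:14]
[15] read 'e'  n7⇒n1 ·f
[16] read 'a'  n1⇒n8 ·f
[17] read 'a'  n8⇒n9
[18] read 'c'  n9⇒n10  → match P4@[18:18]
[19] read 'a'  n10⇒n11

Matches: [[2,4],[5,3],[6,4],[7,2],[7,4],[8,1],[8,2],[8,4],[12,0],[12,4],[13,2],[13,4],[14,1],[14,2],[14,4],[18,4]]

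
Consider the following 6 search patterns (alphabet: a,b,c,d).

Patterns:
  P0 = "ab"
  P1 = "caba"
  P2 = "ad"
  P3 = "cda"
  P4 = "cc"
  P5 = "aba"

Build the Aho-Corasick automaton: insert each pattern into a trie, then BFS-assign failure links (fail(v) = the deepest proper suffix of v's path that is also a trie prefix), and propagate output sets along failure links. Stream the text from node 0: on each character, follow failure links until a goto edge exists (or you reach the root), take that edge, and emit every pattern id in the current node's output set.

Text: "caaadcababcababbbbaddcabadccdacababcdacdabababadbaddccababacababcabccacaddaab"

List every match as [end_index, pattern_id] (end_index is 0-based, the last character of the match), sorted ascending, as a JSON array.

Build:
Trie (insert patterns):
  0='ε' goto a→1 c→3
  1='a' goto b→2 d→7
  2='ab' goto a→11  ←P0
  3='c' goto a→4 c→10 d→8
  4='ca' goto b→5
  5='cab' goto a→6
  6='caba' goto ·  ←P1
  7='ad' goto ·  ←P2
  8='cd' goto a→9
  9='cda' goto ·  ←P3
  10='cc' goto ·  ←P4
  11='aba' goto ·  ←P5

Failure links (BFS by depth):
  fail(1) 'a': from fail(0)=0 chase 'a': 0 ⇒ 0;  out=∅∪out(0)=∅
  fail(3) 'c': from fail(0)=0 chase 'c': 0 ⇒ 0;  out=∅∪out(0)=∅
  fail(2) 'ab': from fail(1)=0 chase 'b': 0 ⇒ 0;  out={0}∪out(0)={0}
  fail(4) 'ca': from fail(3)=0 chase 'a': 0 ⇒ 1;  out=∅∪out(1)=∅
  fail(7) 'ad': from fail(1)=0 chase 'd': 0 ⇒ 0;  out={2}∪out(0)={2}
  fail(8) 'cd': from fail(3)=0 chase 'd': 0 ⇒ 0;  out=∅∪out(0)=∅
  fail(10) 'cc': from fail(3)=0 chase 'c': 0 ⇒ 3;  out={4}∪out(3)={4}
  fail(5) 'cab': from fail(4)=1 chase 'b': 1 ⇒ 2;  out=∅∪out(2)={0}
  fail(9) 'cda': from fail(8)=0 chase 'a': 0 ⇒ 1;  out={3}∪out(1)={3}
  fail(11) 'aba': from fail(2)=0 chase 'a': 0 ⇒ 1;  out={5}∪out(1)={5}
  fail(6) 'caba': from fail(5)=2 chase 'a': 2 ⇒ 11;  out={1}∪out(11)={1,5}

Scan:
i=0 'c': node 0→3
i=1 'a': node 3→4
i=2 'a': node 4→1 ·f
i=3 'a': node 1→1 ·f
i=4 'd': node 1→7  ** P2@[3:4]
i=5 'c': node 7→3 ·f
i=6 'a': node 3→4
i=7 'b': node 4→5  ** P0@[6:7]
i=8 'a': node 5→6  ** P1@[5:8],P5@[6:8]
i=9 'b': node 6→2 ·f  ** P0@[8:9]
i=10 'c': node 2→3 ·f
i=11 'a': node 3→4
i=12 'b': node 4→5  ** P0@[11:12]
i=13 'a': node 5→6  ** P1@[10:13],P5@[11:13]
i=14 'b': node 6→2 ·f  ** P0@[13:14]
i=15 'b': node 2→0 ·f
i=16 'b': node 0→0
i=17 'b': node 0→0
i=18 'a': node 0→1
i=19 'd': node 1→7  ** P2@[18:19]
i=20 'd': node 7→0 ·f
i=21 'c': node 0→3
i=22 'a': node 3→4
i=23 'b': node 4→5  ** P0@[22:23]
i=24 'a': node 5→6  ** P1@[21:24],P5@[22:24]
i=25 'd': node 6→7 ·f  ** P2@[24:25]
i=26 'c': node 7→3 ·f
i=27 'c': node 3→10  ** P4@[26:27]
i=28 'd': node 10→8 ·f
i=29 'a': node 8→9  ** P3@[27:29]
i=30 'c': node 9→3 ·f
i=31 'a': node 3→4
i=32 'b': node 4→5  ** P0@[31:32]
i=33 'a': node 5→6  ** P1@[30:33],P5@[31:33]
i=34 'b': node 6→2 ·f  ** P0@[33:34]
i=35 'c': node 2→3 ·f
i=36 'd': node 3→8
i=37 'a': node 8→9  ** P3@[35:37]
i=38 'c': node 9→3 ·f
i=39 'd': node 3→8
i=40 'a': node 8→9  ** P3@[38:40]
i=41 'b': node 9→2 ·f  ** P0@[40:41]
i=42 'a': node 2→11  ** P5@[40:42]
i=43 'b': node 11→2 ·f  ** P0@[42:43]
i=44 'a': node 2→11  ** P5@[42:44]
i=45 'b': node 11→2 ·f  ** P0@[44:45]
i=46 'a': node 2→11  ** P5@[44:46]
i=47 'd': node 11→7 ·f  ** P2@[46:47]
i=48 'b': node 7→0 ·f
i=49 'a': node 0→1
i=50 'd': node 1→7  ** P2@[49:50]
i=51 'd': node 7→0 ·f
i=52 'c': node 0→3
i=53 'c': node 3→10  ** P4@[52:53]
i=54 'a': node 10→4 ·f
i=55 'b': node 4→5  ** P0@[54:55]
i=56 'a': node 5→6  ** P1@[53:56],P5@[54:56]
i=57 'b': node 6→2 ·f  ** P0@[56:57]
i=58 'a': node 2→11  ** P5@[56:58]
i=59 'c': node 11→3 ·f
i=60 'a': node 3→4
i=61 'b': node 4→5  ** P0@[60:61]
i=62 'a': node 5→6  ** P1@[59:62],P5@[60:62]
i=63 'b': node 6→2 ·f  ** P0@[62:63]
i=64 'c': node 2→3 ·f
i=65 'a': node 3→4
i=66 'b': node 4→5  ** P0@[65:66]
i=67 'c': node 5→3 ·f
i=68 'c': node 3→10  ** P4@[67:68]
i=69 'a': node 10→4 ·f
i=70 'c': node 4→3 ·f
i=71 'a': node 3→4
i=72 'd': node 4→7 ·f  ** P2@[71:72]
i=73 'd': node 7→0 ·f
i=74 'a': node 0→1
i=75 'a': node 1→1 ·f
i=76 'b': node 1→2  ** P0@[75:76]

Matches: [[4,2],[7,0],[8,1],[8,5],[9,0],[12,0],[13,1],[13,5],[14,0],[19,2],[23,0],[24,1],[24,5],[25,2],[27,4],[29,3],[32,0],[33,1],[33,5],[34,0],[37,3],[40,3],[41,0],[42,5],[43,0],[44,5],[45,0],[46,5],[47,2],[50,2],[53,4],[55,0],[56,1],[56,5],[57,0],[58,5],[61,0],[62,1],[62,5],[63,0],[66,0],[68,4],[72,2],[76,0]]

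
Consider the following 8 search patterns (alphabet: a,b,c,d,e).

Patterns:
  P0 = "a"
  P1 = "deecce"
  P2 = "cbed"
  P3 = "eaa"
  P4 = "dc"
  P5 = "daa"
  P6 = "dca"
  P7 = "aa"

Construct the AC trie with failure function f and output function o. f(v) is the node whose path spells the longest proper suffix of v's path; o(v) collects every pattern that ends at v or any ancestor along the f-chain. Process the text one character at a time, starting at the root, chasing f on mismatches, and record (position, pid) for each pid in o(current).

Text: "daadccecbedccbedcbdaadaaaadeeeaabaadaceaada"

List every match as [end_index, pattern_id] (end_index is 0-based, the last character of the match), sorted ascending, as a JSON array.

Build:
Trie nodes:
  n0 'ε': a→1 c→8 d→2 e→12
  n1 'a': a→19  [P0 ends]
  n2 'd': a→16 c→15 e→3
  n3 'de': e→4
  n4 'dee': c→5
  n5 'deec': c→6
  n6 'deecc': e→7
  n7 'deecce': ·  [P1 ends]
  n8 'c': b→9
  n9 'cb': e→10
  n10 'cbe': d→11
  n11 'cbed': ·  [P2 ends]
  n12 'e': a→13
  n13 'ea': a→14
  n14 'eaa': ·  [P3 ends]
  n15 'dc': a→18  [P4 ends]
  n16 'da': a→17
  n17 'daa': ·  [P5 ends]
  n18 'dca': ·  [P6 ends]
  n19 'aa': ·  [P7 ends]

BFS fail/out derivation:
  fail(1) 'a': from fail(0)=0 chase 'a': 0 ⇒ 0;  out={0}∪out(0)={0}
  fail(2) 'd': from fail(0)=0 chase 'd': 0 ⇒ 0;  out=∅∪out(0)=∅
  fail(8) 'c': from fail(0)=0 chase 'c': 0 ⇒ 0;  out=∅∪out(0)=∅
  fail(12) 'e': from fail(0)=0 chase 'e': 0 ⇒ 0;  out=∅∪out(0)=∅
  fail(3) 'de': from fail(2)=0 chase 'e': 0 ⇒ 12;  out=∅∪out(12)=∅
  fail(9) 'cb': from fail(8)=0 chase 'b': 0 ⇒ 0;  out=∅∪out(0)=∅
  fail(13) 'ea': from fail(12)=0 chase 'a': 0 ⇒ 1;  out=∅∪out(1)={0}
  fail(15) 'dc': from fail(2)=0 chase 'c': 0 ⇒ 8;  out={4}∪out(8)={4}
  fail(16) 'da': from fail(2)=0 chase 'a': 0 ⇒ 1;  out=∅∪out(1)={0}
  fail(19) 'aa': from fail(1)=0 chase 'a': 0 ⇒ 1;  out={7}∪out(1)={0,7}
  fail(4) 'dee': from fail(3)=12 chase 'e': 12→0 ⇒ 12;  out=∅∪out(12)=∅
  fail(10) 'cbe': from fail(9)=0 chase 'e': 0 ⇒ 12;  out=∅∪out(12)=∅
  fail(14) 'eaa': from fail(13)=1 chase 'a': 1 ⇒ 19;  out={3}∪out(19)={0,3,7}
  fail(17) 'daa': from fail(16)=1 chase 'a': 1 ⇒ 19;  out={5}∪out(19)={0,5,7}
  fail(18) 'dca': from fail(15)=8 chase 'a': 8→0 ⇒ 1;  out={6}∪out(1)={0,6}
  fail(5) 'deec': from fail(4)=12 chase 'c': 12→0 ⇒ 8;  out=∅∪out(8)=∅
  fail(11) 'cbed': from fail(10)=12 chase 'd': 12→0 ⇒ 2;  out={2}∪out(2)={2}
  fail(6) 'deecc': from fail(5)=8 chase 'c': 8→0 ⇒ 8;  out=∅∪out(8)=∅
  fail(7) 'deecce': from fail(6)=8 chase 'e': 8→0 ⇒ 12;  out={1}∪out(12)={1}

Scan:
pos 0 'd': at 2
pos 1 'a': at 16  emit P0@[1:1]
pos 2 'a': at 17  emit P0@[2:2],P5@[0:2],P7@[1:2]
pos 3 'd': at 2 ·f
pos 4 'c': at 15  emit P4@[3:4]
pos 5 'c': at 8 ·f
pos 6 'e': at 12 ·f
pos 7 'c': at 8 ·f
pos 8 'b': at 9
pos 9 'e': at 10
pos 10 'd': at 11  emit P2@[7:10]
pos 11 'c': at 15 ·f  emit P4@[10:11]
pos 12 'c': at 8 ·f
pos 13 'b': at 9
pos 14 'e': at 10
pos 15 'd': at 11  emit P2@[12:15]
pos 16 'c': at 15 ·f  emit P4@[15:16]
pos 17 'b': at 9 ·f
pos 18 'd': at 2 ·f
pos 19 'a': at 16  emit P0@[19:19]
pos 20 'a': at 17  emit P0@[20:20],P5@[18:20],P7@[19:20]
pos 21 'd': at 2 ·f
pos 22 'a': at 16  emit P0@[22:22]
pos 23 'a': at 17  emit P0@[23:23],P5@[21:23],P7@[22:23]
pos 24 'a': at 19 ·f  emit P0@[24:24],P7@[23:24]
pos 25 'a': at 19 ·f  emit P0@[25:25],P7@[24:25]
pos 26 'd': at 2 ·f
pos 27 'e': at 3
pos 28 'e': at 4
pos 29 'e': at 12 ·f
pos 30 'a': at 13  emit P0@[30:30]
pos 31 'a': at 14  emit P0@[31:31],P3@[29:31],P7@[30:31]
pos 32 'b': at 0 ·f
pos 33 'a': at 1  emit P0@[33:33]
pos 34 'a': at 19  emit P0@[34:34],P7@[33:34]
pos 35 'd': at 2 ·f
pos 36 'a': at 16  emit P0@[36:36]
pos 37 'c': at 8 ·f
pos 38 'e': at 12 ·f
pos 39 'a': at 13  emit P0@[39:39]
pos 40 'a': at 14  emit P0@[40:40],P3@[38:40],P7@[39:40]
pos 41 'd': at 2 ·f
pos 42 'a': at 16  emit P0@[42:42]

Result: [[1,0],[2,0],[2,5],[2,7],[4,4],[10,2],[11,4],[15,2],[16,4],[19,0],[20,0],[20,5],[20,7],[22,0],[23,0],[23,5],[23,7],[24,0],[24,7],[25,0],[25,7],[30,0],[31,0],[31,3],[31,7],[33,0],[34,0],[34,7],[36,0],[39,0],[40,0],[40,3],[40,7],[42,0]]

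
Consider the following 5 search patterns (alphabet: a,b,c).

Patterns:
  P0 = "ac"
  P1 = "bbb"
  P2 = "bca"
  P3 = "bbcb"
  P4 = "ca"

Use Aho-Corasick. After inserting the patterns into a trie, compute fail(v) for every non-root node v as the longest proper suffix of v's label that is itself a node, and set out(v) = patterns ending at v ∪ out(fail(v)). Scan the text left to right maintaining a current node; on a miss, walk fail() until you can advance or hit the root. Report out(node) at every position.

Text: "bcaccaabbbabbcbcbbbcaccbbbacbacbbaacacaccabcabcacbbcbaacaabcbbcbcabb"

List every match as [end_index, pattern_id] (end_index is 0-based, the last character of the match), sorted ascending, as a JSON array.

Construct AC machine:
Trie (insert patterns):
  n0 'ε': a→1 b→3 c→10
  n1 'a': c→2
  n2 'ac': ·  [P0 ends]
  n3 'b': b→4 c→6
  n4 'bb': b→5 c→8
  n5 'bbb': ·  [P1 ends]
  n6 'bc': a→7
  n7 'bca': ·  [P2 ends]
  n8 'bbc': b→9
  n9 'bbcb': ·  [P3 ends]
  n10 'c': a→11
  n11 'ca': ·  [P4 ends]

Failure links (BFS by depth):
  fail(1) 'a': from fail(0)=0 chase 'a': 0 ⇒ 0;  out=∅∪out(0)=∅
  fail(3) 'b': from fail(0)=0 chase 'b': 0 ⇒ 0;  out=∅∪out(0)=∅
  fail(10) 'c': from fail(0)=0 chase 'c': 0 ⇒ 0;  out=∅∪out(0)=∅
  fail(2) 'ac': from fail(1)=0 chase 'c': 0 ⇒ 10;  out={0}∪out(10)={0}
  fail(4) 'bb': from fail(3)=0 chase 'b': 0 ⇒ 3;  out=∅∪out(3)=∅
  fail(6) 'bc': from fail(3)=0 chase 'c': 0 ⇒ 10;  out=∅∪out(10)=∅
  fail(11) 'ca': from fail(10)=0 chase 'a': 0 ⇒ 1;  out={4}∪out(1)={4}
  fail(5) 'bbb': from fail(4)=3 chase 'b': 3 ⇒ 4;  out={1}∪out(4)={1}
  fail(7) 'bca': from fail(6)=10 chase 'a': 10 ⇒ 11;  out={2}∪out(11)={2,4}
  fail(8) 'bbc': from fail(4)=3 chase 'c': 3 ⇒ 6;  out=∅∪out(6)=∅
  fail(9) 'bbcb': from fail(8)=6 chase 'b': 6→10→0 ⇒ 3;  out={3}∪out(3)={3}

Text stream:
pos 0 'b': at 3
pos 1 'c': at 6
pos 2 'a': at 7  ** P2@[0:2],P4@[1:2]
pos 3 'c': at 2 ·f  ** P0@[2:3]
pos 4 'c': at 10 ·f
pos 5 'a': at 11  ** P4@[4:5]
pos 6 'a': at 1 ·f
pos 7 'b': at 3 ·f
pos 8 'b': at 4
pos 9 'b': at 5  ** P1@[7:9]
pos 10 'a': at 1 ·f
pos 11 'b': at 3 ·f
pos 12 'b': at 4
pos 13 'c': at 8
pos 14 'b': at 9  ** P3@[11:14]
pos 15 'c': at 6 ·f
pos 16 'b': at 3 ·f
pos 17 'b': at 4
pos 18 'b': at 5  ** P1@[16:18]
pos 19 'c': at 8 ·f
pos 20 'a': at 7 ·f  ** P2@[18:20],P4@[19:20]
pos 21 'c': at 2 ·f  ** P0@[20:21]
pos 22 'c': at 10 ·f
pos 23 'b': at 3 ·f
pos 24 'b': at 4
pos 25 'b': at 5  ** P1@[23:25]
pos 26 'a': at 1 ·f
pos 27 'c': at 2  ** P0@[26:27]
pos 28 'b': at 3 ·f
pos 29 'a': at 1 ·f
pos 30 'c': at 2  ** P0@[29:30]
pos 31 'b': at 3 ·f
pos 32 'b': at 4
pos 33 'a': at 1 ·f
pos 34 'a': at 1 ·f
pos 35 'c': at 2  ** P0@[34:35]
pos 36 'a': at 11 ·f  ** P4@[35:36]
pos 37 'c': at 2 ·f  ** P0@[36:37]
pos 38 'a': at 11 ·f  ** P4@[37:38]
pos 39 'c': at 2 ·f  ** P0@[38:39]
pos 40 'c': at 10 ·f
pos 41 'a': at 11  ** P4@[40:41]
pos 42 'b': at 3 ·f
pos 43 'c': at 6
pos 44 'a': at 7  ** P2@[42:44],P4@[43:44]
pos 45 'b': at 3 ·f
pos 46 'c': at 6
pos 47 'a': at 7  ** P2@[45:47],P4@[46:47]
pos 48 'c': at 2 ·f  ** P0@[47:48]
pos 49 'b': at 3 ·f
pos 50 'b': at 4
pos 51 'c': at 8
pos 52 'b': at 9  ** P3@[49:52]
pos 53 'a': at 1 ·f
pos 54 'a': at 1 ·f
pos 55 'c': at 2  ** P0@[54:55]
pos 56 'a': at 11 ·f  ** P4@[55:56]
pos 57 'a': at 1 ·f
pos 58 'b': at 3 ·f
pos 59 'c': at 6
pos 60 'b': at 3 ·f
pos 61 'b': at 4
pos 62 'c': at 8
pos 63 'b': at 9  ** P3@[60:63]
pos 64 'c': at 6 ·f
pos 65 'a': at 7  ** P2@[63:65],P4@[64:65]
pos 66 'b': at 3 ·f
pos 67 'b': at 4

Result: [[2,2],[2,4],[3,0],[5,4],[9,1],[14,3],[18,1],[20,2],[20,4],[21,0],[25,1],[27,0],[30,0],[35,0],[36,4],[37,0],[38,4],[39,0],[41,4],[44,2],[44,4],[47,2],[47,4],[48,0],[52,3],[55,0],[56,4],[63,3],[65,2],[65,4]]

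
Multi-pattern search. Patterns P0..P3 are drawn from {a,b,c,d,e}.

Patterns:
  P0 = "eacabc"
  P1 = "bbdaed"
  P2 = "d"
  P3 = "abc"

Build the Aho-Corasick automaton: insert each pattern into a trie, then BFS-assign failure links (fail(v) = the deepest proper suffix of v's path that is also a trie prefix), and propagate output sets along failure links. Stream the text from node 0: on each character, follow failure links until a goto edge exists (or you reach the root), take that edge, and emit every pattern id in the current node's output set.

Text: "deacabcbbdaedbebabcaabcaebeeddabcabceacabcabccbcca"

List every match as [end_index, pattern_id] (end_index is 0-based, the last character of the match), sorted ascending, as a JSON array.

Build automaton:
Trie nodes:
  n0 'ε': a→14 b→7 d→13 e→1
  n1 'e': a→2
  n2 'ea': c→3
  n3 'eac': a→4
  n4 'eaca': b→5
  n5 'eacab': c→6
  n6 'eacabc': ·  ←P0
  n7 'b': b→8
  n8 'bb': d→9
  n9 'bbd': a→10
  n10 'bbda': e→11
  n11 'bbdae': d→12
  n12 'bbdaed': ·  ←P1
  n13 'd': ·  ←P2
  n14 'a': b→15
  n15 'ab': c→16
  n16 'abc': ·  ←P3

Failure links (BFS by depth):
  fail(1) 'e': from fail(0)=0 chase 'e': 0 ⇒ 0;  out=∅∪out(0)=∅
  fail(7) 'b': from fail(0)=0 chase 'b': 0 ⇒ 0;  out=∅∪out(0)=∅
  fail(13) 'd': from fail(0)=0 chase 'd': 0 ⇒ 0;  out={2}∪out(0)={2}
  fail(14) 'a': from fail(0)=0 chase 'a': 0 ⇒ 0;  out=∅∪out(0)=∅
  fail(2) 'ea': from fail(1)=0 chase 'a': 0 ⇒ 14;  out=∅∪out(14)=∅
  fail(8) 'bb': from fail(7)=0 chase 'b': 0 ⇒ 7;  out=∅∪out(7)=∅
  fail(15) 'ab': from fail(14)=0 chase 'b': 0 ⇒ 7;  out=∅∪out(7)=∅
  fail(3) 'eac': from fail(2)=14 chase 'c': 14→0 ⇒ 0;  out=∅∪out(0)=∅
  fail(9) 'bbd': from fail(8)=7 chase 'd': 7→0 ⇒ 13;  out=∅∪out(13)={2}
  fail(16) 'abc': from fail(15)=7 chase 'c': 7→0 ⇒ 0;  out={3}∪out(0)={3}
  fail(4) 'eaca': from fail(3)=0 chase 'a': 0 ⇒ 14;  out=∅∪out(14)=∅
  fail(10) 'bbda': from fail(9)=13 chase 'a': 13→0 ⇒ 14;  out=∅∪out(14)=∅
  fail(5) 'eacab': from fail(4)=14 chase 'b': 14 ⇒ 15;  out=∅∪out(15)=∅
  fail(11) 'bbdae': from fail(10)=14 chase 'e': 14→0 ⇒ 1;  out=∅∪out(1)=∅
  fail(6) 'eacabc': from fail(5)=15 chase 'c': 15 ⇒ 16;  out={0}∪out(16)={0,3}
  fail(12) 'bbdaed': from fail(11)=1 chase 'd': 1→0 ⇒ 13;  out={1}∪out(13)={1,2}

Run:
i=0 'd': node 0→13  → match P2@[0:0]
i=1 'e': node 13→1 (via fail)
i=2 'a': node 1→2
i=3 'c': node 2→3
i=4 'a': node 3→4
i=5 'b': node 4→5
i=6 'c': node 5→6  → match P0@[1:6],P3@[4:6]
i=7 'b': node 6→7 (via fail)
i=8 'b': node 7→8
i=9 'd': node 8→9  → match P2@[9:9]
i=10 'a': node 9→10
i=11 'e': node 10→11
i=12 'd': node 11→12  → match P1@[7:12],P2@[12:12]
i=13 'b': node 12→7 (via fail)
i=14 'e': node 7→1 (via fail)
i=15 'b': node 1→7 (via fail)
i=16 'a': node 7→14 (via fail)
i=17 'b': node 14→15
i=18 'c': node 15→16  → match P3@[16:18]
i=19 'a': node 16→14 (via fail)
i=20 'a': node 14→14 (via fail)
i=21 'b': node 14→15
i=22 'c': node 15→16  → match P3@[20:22]
i=23 'a': node 16→14 (via fail)
i=24 'e': node 14→1 (via fail)
i=25 'b': node 1→7 (via fail)
i=26 'e': node 7→1 (via fail)
i=27 'e': node 1→1 (via fail)
i=28 'd': node 1→13 (via fail)  → match P2@[28:28]
i=29 'd': node 13→13 (via fail)  → match P2@[29:29]
i=30 'a': node 13→14 (via fail)
i=31 'b': node 14→15
i=32 'c': node 15→16  → match P3@[30:32]
i=33 'a': node 16→14 (via fail)
i=34 'b': node 14→15
i=35 'c': node 15→16  → match P3@[33:35]
i=36 'e': node 16→1 (via fail)
i=37 'a': node 1→2
i=38 'c': node 2→3
i=39 'a': node 3→4
i=40 'b': node 4→5
i=41 'c': node 5→6  → match P0@[36:41],P3@[39:41]
i=42 'a': node 6→14 (via fail)
i=43 'b': node 14→15
i=44 'c': node 15→16  → match P3@[42:44]
i=45 'c': node 16→0 (via fail)
i=46 'b': node 0→7
i=47 'c': node 7→0 (via fail)
i=48 'c': node 0→0
i=49 'a': node 0→14

All matches (sorted): [[0,2],[6,0],[6,3],[9,2],[12,1],[12,2],[18,3],[22,3],[28,2],[29,2],[32,3],[35,3],[41,0],[41,3],[44,3]]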